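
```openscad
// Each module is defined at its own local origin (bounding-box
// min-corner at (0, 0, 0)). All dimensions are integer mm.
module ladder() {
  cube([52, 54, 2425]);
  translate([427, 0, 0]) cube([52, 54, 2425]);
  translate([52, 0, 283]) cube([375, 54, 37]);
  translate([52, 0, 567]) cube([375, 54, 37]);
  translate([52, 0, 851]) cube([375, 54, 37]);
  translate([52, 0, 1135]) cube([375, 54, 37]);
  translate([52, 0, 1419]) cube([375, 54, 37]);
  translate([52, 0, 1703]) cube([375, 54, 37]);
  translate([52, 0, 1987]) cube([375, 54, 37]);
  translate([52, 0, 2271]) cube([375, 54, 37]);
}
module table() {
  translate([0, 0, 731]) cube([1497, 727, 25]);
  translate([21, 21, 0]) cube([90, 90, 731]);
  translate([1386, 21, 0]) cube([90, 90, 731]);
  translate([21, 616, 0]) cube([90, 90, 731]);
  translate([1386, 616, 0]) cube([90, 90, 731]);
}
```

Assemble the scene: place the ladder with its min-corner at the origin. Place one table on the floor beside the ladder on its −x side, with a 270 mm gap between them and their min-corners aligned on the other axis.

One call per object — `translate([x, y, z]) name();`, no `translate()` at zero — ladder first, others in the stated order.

ladder();
translate([-1767, 0, 0]) table();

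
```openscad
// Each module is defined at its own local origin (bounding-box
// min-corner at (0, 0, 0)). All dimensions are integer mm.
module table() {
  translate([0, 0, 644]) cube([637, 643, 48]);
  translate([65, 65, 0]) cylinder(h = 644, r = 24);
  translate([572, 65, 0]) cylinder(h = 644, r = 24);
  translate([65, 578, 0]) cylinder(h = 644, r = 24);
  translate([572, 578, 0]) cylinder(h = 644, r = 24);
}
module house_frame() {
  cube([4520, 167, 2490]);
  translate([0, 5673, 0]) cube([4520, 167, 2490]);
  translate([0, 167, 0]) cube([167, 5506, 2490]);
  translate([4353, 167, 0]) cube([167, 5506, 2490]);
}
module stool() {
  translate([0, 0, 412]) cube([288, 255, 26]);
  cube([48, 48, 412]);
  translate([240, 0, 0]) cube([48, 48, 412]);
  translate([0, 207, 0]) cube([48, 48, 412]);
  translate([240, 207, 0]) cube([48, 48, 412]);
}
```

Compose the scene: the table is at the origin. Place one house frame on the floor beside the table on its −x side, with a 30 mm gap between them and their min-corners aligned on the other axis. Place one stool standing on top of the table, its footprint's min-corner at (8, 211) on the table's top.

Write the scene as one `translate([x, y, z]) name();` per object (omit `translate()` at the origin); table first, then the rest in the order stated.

table();
translate([-4550, 0, 0]) house_frame();
translate([8, 211, 692]) stool();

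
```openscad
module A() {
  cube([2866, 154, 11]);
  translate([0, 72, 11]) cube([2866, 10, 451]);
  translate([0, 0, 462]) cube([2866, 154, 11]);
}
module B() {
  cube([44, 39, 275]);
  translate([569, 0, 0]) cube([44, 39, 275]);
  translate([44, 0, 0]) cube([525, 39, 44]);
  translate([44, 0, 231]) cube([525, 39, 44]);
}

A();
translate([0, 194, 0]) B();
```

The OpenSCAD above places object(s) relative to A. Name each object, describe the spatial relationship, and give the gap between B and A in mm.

The picture frame's nearest face is 40 mm from the I-beam's +y face.

A is an I-beam. B is a picture frame. The picture frame is on the floor beside the I-beam on its +y side. The gap between the picture frame and the I-beam is 40 mm.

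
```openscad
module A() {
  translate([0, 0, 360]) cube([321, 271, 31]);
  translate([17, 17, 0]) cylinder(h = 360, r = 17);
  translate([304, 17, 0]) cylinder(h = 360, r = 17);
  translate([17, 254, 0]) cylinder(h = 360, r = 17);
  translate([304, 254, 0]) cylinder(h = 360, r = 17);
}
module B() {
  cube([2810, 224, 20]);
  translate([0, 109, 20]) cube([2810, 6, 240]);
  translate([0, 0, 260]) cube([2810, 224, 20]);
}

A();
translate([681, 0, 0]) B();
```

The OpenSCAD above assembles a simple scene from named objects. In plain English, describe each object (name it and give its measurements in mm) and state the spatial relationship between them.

A is a simple wooden stool: a rectangular seat 321 mm (x) by 271 mm (y), 31 mm thick, top face at z = 391 mm, on four round legs, each 34 mm in diameter. The legs rest on z = 0, each leg's axis is inset half a diameter from the nearest pair of seat edges (so the leg's bounding box is flush with the corner).

B is an I-beam lying along x, 2810 mm long. Overall section height 280 mm. Two flanges 224 mm wide (y) and 20 mm thick, one on the floor and one at the top; a web 6 mm thick runs between them, centred on the flange width.

The I-beam is on the floor beside the stool on its +x side.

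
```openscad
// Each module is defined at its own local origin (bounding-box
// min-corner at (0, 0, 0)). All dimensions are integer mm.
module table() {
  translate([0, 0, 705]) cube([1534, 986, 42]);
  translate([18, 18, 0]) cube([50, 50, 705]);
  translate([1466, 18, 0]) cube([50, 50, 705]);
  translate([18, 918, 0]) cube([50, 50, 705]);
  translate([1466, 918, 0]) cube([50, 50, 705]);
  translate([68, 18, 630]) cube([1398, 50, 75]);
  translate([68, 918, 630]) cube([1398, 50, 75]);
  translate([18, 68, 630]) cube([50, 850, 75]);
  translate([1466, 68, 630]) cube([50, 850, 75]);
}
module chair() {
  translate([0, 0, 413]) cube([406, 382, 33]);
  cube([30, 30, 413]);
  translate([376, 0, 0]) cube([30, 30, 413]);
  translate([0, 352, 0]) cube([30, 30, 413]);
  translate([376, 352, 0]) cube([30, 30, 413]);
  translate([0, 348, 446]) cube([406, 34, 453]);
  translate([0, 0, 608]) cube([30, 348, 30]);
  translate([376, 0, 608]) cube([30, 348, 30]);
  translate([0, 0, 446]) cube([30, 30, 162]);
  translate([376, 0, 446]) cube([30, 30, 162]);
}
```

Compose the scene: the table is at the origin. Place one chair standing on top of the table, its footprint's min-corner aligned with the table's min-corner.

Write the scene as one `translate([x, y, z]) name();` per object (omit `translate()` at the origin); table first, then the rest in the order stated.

table();
translate([0, 0, 747]) chair();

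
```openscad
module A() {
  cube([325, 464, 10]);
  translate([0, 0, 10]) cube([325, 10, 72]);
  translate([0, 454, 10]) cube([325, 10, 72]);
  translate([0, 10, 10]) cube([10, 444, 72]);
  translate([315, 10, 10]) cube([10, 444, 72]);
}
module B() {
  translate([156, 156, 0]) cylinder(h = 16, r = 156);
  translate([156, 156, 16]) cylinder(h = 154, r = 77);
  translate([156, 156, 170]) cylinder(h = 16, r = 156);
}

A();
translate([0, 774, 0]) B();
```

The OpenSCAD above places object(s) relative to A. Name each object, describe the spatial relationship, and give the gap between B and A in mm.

The spool's nearest face is 310 mm from the open box's +y face.

A is an open box. B is a spool. The spool is on the floor beside the open box on its +y side. The gap between the spool and the open box is 310 mm.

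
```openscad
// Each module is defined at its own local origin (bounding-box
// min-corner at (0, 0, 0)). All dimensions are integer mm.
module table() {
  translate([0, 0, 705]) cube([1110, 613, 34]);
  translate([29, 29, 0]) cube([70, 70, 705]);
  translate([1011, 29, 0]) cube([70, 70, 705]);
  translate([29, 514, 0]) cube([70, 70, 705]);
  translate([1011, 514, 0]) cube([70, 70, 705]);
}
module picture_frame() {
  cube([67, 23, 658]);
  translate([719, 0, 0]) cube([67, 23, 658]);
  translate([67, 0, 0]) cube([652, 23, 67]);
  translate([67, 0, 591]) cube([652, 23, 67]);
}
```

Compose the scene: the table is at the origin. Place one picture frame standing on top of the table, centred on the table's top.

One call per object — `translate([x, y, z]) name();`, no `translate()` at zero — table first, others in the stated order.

table();
translate([162, 295, 739]) picture_frame();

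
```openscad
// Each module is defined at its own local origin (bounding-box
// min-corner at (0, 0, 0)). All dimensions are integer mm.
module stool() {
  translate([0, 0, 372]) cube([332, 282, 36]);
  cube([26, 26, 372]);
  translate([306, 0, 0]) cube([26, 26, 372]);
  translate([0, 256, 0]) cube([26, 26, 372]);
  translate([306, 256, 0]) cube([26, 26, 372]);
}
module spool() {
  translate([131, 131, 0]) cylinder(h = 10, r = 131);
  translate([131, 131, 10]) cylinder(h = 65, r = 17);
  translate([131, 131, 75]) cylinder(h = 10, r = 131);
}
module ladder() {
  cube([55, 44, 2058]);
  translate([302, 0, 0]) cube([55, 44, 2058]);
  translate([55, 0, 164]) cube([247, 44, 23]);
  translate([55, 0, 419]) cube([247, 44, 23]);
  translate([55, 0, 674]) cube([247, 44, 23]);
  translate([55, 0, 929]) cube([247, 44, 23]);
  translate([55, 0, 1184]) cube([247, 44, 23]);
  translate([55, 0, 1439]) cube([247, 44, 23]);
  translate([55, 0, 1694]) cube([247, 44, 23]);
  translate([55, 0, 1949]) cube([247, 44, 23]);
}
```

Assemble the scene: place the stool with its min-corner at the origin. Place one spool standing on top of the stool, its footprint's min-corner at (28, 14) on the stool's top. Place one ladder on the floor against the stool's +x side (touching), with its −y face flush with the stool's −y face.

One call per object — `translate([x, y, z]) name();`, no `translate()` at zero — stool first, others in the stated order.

stool();
translate([28, 14, 408]) spool();
translate([332, 0, 0]) ladder();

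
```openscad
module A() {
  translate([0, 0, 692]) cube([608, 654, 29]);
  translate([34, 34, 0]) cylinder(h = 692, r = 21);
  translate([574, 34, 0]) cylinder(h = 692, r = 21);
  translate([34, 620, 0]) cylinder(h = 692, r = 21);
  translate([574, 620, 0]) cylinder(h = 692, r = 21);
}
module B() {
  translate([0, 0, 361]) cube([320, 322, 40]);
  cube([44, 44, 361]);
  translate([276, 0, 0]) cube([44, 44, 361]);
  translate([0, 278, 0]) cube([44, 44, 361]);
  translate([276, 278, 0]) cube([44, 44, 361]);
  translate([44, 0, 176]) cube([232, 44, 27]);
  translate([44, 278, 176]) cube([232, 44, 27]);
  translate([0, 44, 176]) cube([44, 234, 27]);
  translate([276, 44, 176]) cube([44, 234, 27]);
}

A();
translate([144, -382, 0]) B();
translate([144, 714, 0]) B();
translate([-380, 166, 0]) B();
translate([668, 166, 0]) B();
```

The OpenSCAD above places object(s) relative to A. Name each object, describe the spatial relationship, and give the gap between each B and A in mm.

A is a table. B is a stool. Four stools sit around the table at the −y, +y, −x, +x sides. The gap between each stool and the table is 60 mm.

Each stool's nearest face is 60 mm from the table's bounding box.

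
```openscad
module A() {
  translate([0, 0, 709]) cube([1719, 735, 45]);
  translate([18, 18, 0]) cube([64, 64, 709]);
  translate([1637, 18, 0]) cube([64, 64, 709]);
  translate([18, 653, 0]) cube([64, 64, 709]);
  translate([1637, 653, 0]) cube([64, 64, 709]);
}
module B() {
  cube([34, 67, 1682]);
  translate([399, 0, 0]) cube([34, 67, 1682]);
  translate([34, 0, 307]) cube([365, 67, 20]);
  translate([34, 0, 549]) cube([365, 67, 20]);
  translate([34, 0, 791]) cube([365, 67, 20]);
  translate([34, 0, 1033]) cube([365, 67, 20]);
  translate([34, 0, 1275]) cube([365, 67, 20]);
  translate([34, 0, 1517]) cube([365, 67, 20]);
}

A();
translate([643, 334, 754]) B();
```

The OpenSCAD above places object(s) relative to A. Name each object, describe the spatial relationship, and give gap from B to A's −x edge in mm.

A is a table. B is a ladder. The ladder is on top of the table, centred. The gap from the ladder to the table's −x edge is 643 mm.

The ladder's min-x is at 643; the table's min-x is 0; gap = 643 mm.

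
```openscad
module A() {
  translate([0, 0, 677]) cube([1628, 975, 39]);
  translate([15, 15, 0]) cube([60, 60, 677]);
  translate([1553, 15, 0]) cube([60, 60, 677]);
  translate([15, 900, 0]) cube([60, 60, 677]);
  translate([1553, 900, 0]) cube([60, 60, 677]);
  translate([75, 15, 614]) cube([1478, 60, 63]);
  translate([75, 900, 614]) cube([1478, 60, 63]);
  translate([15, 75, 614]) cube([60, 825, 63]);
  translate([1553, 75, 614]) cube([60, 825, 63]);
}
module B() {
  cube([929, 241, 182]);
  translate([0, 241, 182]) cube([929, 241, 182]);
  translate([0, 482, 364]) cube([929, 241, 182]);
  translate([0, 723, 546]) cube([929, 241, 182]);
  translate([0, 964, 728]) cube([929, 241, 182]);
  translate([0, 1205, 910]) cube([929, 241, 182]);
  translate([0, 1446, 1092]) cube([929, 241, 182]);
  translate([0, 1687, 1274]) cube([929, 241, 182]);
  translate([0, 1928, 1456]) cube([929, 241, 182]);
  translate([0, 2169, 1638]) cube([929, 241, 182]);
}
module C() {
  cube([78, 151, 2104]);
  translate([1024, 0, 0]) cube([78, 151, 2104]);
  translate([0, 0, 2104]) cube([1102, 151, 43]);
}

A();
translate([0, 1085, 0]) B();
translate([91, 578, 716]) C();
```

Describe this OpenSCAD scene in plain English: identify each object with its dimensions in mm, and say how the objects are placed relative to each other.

A is a table: top 1628 mm (x) × 975 mm (y), 39 mm thick, upper face at z = 716 mm, on four 60×60 mm square legs, each inset 15 mm from the nearest pair of top edges, running from z = 0 to the bottom of the top. Four apron rails, 60 mm thick and 63 mm tall, run between adjacent legs with their top edges flush with the underside of the top and their outer faces flush with the legs' outer faces.

B is a run of 10 identical solid stair steps. Each tread is 929×241 mm and each step block is 182 mm high. Step 1 rests on the floor; step k is offset from step 1 by (k−1)×241 mm in y and (k−1)×182 mm in z.

C is a rectangular door frame: two vertical jambs of 78×151 mm section, 2104 mm tall, with a clear opening 946 mm wide between their inner faces. A header 43 mm tall and 151 mm deep lies on top of the jambs and spans the full outside width.

The staircase is on the floor beside the table on its +y side. The door frame is on top of the table.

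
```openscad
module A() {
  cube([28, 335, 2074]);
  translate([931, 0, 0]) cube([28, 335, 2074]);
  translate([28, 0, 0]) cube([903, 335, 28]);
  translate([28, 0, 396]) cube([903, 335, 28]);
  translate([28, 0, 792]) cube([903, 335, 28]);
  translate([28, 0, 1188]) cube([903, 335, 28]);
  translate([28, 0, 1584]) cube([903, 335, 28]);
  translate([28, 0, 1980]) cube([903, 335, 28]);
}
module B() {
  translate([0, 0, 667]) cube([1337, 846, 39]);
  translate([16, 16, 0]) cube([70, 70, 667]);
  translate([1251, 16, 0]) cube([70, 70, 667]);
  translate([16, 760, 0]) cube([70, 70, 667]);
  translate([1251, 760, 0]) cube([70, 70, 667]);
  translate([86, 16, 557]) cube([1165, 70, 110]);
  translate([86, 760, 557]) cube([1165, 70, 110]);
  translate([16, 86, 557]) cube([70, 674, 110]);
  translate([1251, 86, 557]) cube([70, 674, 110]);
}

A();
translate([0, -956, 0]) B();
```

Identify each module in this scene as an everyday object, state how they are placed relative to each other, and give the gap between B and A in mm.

A is a bookshelf. B is a table. The table is on the floor beside the bookshelf on its −y side. The gap between the table and the bookshelf is 110 mm.

The table's nearest face is 110 mm from the bookshelf's −y face.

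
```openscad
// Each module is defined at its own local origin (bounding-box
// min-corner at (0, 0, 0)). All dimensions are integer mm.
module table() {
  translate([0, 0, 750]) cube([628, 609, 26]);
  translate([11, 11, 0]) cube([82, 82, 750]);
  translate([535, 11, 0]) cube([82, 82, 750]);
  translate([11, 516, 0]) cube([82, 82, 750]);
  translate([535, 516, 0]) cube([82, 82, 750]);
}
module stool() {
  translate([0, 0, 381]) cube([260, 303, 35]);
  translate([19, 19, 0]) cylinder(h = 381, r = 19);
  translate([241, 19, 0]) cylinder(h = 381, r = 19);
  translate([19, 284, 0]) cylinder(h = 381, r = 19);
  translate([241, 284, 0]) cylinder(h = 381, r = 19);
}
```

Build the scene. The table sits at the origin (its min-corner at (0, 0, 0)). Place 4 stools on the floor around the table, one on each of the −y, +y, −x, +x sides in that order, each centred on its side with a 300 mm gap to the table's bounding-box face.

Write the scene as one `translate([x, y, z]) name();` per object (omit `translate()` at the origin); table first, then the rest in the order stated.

table();
translate([184, -603, 0]) stool();
translate([184, 909, 0]) stool();
translate([-560, 153, 0]) stool();
translate([928, 153, 0]) stool();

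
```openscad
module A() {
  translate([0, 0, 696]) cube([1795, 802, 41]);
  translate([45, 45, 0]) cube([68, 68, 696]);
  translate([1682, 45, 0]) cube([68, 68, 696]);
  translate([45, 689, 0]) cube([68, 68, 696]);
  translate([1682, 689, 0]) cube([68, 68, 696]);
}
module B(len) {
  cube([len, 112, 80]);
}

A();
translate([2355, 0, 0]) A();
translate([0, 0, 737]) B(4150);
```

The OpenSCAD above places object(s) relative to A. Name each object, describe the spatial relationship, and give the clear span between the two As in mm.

A is a table. B is a beam. A beam spans the tops of two tables. The clear span between the two tables is 560 mm.

Second table starts at x = 2355; first ends at x = 1795; clear span = 2355 − 1795 = 560 mm.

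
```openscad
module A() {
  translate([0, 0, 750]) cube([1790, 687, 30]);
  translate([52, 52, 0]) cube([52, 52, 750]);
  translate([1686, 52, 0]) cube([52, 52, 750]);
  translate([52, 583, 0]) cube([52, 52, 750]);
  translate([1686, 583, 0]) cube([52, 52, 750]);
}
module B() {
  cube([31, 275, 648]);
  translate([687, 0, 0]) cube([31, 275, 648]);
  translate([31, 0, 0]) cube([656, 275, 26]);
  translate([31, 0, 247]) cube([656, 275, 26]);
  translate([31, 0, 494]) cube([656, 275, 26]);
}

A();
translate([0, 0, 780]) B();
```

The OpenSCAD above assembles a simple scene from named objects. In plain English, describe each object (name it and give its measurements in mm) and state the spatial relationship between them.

A is a table with a 1790×687 mm rectangular top, 30 mm thick, top surface at z = 780 mm, supported by four 52×52 mm square legs, each inset 52 mm from the nearest pair of top edges, running from the floor.

B is an open bookshelf. Two side panels, each 31 mm thick, 275 mm deep and 648 mm tall, stand 718 mm apart (outside-to-outside). Between them sit 3 shelves, each 26 mm thick and 275 mm deep, spanning the full gap between the sides. The bottom shelf rests on the floor (its underside at z = 0) and the clear gap between one shelf's top and the next shelf's underside is 221 mm.

The bookshelf is on top of the table.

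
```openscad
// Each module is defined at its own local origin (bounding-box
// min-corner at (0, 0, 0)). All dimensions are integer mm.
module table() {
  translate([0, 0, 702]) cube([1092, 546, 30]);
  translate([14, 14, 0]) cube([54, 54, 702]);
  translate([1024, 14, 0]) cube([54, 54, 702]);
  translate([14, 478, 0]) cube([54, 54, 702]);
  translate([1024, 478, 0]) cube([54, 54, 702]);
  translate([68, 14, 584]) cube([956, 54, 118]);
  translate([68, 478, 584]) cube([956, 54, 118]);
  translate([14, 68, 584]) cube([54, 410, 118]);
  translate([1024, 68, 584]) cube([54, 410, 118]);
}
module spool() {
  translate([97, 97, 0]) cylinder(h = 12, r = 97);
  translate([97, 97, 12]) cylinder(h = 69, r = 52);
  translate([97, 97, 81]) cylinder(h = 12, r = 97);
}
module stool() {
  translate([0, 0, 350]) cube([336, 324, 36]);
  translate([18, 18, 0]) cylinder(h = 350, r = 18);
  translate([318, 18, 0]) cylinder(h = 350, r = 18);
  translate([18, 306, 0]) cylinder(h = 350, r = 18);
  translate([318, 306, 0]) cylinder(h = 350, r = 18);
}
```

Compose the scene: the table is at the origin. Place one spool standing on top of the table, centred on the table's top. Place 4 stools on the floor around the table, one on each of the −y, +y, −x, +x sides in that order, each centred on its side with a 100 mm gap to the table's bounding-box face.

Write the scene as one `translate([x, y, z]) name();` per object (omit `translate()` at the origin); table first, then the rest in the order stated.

table();
translate([449, 176, 732]) spool();
translate([378, -424, 0]) stool();
translate([378, 646, 0]) stool();
translate([-436, 111, 0]) stool();
translate([1192, 111, 0]) stool();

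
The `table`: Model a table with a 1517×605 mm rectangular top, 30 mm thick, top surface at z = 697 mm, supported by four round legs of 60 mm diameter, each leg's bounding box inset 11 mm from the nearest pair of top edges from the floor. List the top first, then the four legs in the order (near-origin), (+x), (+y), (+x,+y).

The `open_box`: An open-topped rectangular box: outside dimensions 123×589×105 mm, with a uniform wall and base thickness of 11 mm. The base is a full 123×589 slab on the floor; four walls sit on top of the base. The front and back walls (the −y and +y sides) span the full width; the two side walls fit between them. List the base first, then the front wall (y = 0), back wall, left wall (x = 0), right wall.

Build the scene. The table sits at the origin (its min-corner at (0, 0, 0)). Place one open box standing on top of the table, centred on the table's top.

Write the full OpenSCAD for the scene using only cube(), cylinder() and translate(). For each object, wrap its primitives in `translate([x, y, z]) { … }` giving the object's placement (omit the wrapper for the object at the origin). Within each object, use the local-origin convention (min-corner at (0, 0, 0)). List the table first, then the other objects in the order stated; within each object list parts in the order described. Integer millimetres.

translate([0, 0, 667]) cube([1517, 605, 30]);
translate([41, 41, 0]) cylinder(h = 667, r = 30);
translate([1476, 41, 0]) cylinder(h = 667, r = 30);
translate([41, 564, 0]) cylinder(h = 667, r = 30);
translate([1476, 564, 0]) cylinder(h = 667, r = 30);
translate([697, 8, 697]) {
  cube([123, 589, 11]);
  translate([0, 0, 11]) cube([123, 11, 94]);
  translate([0, 578, 11]) cube([123, 11, 94]);
  translate([0, 11, 11]) cube([11, 567, 94]);
  translate([112, 11, 11]) cube([11, 567, 94]);
}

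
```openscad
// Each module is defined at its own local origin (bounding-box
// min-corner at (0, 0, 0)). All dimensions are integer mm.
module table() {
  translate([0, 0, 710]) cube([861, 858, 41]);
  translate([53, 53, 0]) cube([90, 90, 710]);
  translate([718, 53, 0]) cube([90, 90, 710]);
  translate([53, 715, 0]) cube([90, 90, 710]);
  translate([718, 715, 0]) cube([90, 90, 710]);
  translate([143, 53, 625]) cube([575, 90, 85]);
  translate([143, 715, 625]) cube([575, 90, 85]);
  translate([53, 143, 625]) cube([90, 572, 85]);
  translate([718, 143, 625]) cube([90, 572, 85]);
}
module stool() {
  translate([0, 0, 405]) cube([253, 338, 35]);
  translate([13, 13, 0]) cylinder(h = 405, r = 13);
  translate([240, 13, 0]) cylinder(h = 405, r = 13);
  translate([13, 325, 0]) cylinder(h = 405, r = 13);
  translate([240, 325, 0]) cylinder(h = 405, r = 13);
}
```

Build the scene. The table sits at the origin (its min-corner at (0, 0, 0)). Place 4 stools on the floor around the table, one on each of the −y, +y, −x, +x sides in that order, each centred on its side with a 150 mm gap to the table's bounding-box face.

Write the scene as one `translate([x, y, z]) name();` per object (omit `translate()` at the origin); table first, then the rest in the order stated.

table();
translate([304, -488, 0]) stool();
translate([304, 1008, 0]) stool();
translate([-403, 260, 0]) stool();
translate([1011, 260, 0]) stool();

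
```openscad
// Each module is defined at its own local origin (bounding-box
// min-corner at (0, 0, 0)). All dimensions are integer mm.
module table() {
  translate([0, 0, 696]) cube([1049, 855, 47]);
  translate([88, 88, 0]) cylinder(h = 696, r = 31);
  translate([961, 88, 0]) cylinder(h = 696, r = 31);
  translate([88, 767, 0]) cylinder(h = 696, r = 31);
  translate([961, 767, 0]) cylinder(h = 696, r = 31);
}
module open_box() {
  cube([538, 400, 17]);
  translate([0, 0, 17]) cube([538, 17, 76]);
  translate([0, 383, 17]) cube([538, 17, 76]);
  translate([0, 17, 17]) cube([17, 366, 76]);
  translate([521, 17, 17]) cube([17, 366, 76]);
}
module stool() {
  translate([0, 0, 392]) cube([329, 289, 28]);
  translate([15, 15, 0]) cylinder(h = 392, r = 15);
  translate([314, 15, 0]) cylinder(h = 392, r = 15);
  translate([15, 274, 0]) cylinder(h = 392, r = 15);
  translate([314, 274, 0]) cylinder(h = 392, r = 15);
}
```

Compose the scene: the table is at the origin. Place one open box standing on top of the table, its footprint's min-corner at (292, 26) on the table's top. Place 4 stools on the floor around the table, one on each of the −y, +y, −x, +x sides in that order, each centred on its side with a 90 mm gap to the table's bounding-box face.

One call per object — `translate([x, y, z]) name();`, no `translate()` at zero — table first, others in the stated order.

table();
translate([292, 26, 743]) open_box();
translate([360, -379, 0]) stool();
translate([360, 945, 0]) stool();
translate([-419, 283, 0]) stool();
translate([1139, 283, 0]) stool();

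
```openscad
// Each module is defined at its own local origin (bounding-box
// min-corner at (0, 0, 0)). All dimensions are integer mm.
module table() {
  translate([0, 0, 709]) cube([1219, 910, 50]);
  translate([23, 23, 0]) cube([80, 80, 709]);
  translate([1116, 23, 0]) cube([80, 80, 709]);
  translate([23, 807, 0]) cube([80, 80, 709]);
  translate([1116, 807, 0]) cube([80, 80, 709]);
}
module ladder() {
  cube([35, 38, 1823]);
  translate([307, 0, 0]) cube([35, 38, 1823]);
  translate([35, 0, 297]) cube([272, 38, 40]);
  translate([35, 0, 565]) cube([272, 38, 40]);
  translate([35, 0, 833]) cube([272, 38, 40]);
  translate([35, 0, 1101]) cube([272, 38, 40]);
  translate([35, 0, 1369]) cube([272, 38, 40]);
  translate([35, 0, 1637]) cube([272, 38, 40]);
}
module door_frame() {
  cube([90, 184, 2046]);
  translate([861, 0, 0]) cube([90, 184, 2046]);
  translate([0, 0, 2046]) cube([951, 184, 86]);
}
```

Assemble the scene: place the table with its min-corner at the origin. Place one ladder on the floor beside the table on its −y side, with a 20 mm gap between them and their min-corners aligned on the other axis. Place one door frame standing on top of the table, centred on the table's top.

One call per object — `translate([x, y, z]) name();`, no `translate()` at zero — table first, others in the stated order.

table();
translate([0, -58, 0]) ladder();
translate([134, 363, 759]) door_frame();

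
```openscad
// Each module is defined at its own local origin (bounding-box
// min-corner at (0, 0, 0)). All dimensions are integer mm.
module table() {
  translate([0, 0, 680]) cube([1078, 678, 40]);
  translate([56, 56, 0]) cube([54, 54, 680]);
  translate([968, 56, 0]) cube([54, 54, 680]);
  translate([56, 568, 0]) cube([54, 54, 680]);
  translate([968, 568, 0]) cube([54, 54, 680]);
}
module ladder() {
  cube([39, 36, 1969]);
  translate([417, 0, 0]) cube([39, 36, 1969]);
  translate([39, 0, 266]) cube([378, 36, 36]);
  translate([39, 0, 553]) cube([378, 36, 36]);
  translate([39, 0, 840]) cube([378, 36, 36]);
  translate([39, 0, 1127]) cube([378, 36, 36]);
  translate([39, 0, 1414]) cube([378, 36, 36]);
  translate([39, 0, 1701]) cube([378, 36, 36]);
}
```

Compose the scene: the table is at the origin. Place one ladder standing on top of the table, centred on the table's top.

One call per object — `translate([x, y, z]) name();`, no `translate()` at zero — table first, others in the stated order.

table();
translate([311, 321, 720]) ladder();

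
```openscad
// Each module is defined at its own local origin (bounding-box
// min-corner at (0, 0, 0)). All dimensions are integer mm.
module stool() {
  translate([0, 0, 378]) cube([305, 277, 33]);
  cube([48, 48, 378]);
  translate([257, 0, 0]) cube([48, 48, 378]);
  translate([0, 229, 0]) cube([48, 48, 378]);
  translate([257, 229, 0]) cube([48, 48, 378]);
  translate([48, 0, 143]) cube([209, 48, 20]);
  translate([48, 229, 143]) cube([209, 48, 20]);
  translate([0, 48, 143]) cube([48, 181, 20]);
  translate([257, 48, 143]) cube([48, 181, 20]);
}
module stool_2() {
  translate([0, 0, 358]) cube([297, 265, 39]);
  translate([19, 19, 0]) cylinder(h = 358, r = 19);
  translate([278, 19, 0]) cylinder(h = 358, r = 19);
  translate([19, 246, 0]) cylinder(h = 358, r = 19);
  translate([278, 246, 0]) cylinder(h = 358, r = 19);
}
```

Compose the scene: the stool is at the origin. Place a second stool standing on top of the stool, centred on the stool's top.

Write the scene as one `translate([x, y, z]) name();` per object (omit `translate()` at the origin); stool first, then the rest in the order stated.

stool();
translate([4, 6, 411]) stool_2();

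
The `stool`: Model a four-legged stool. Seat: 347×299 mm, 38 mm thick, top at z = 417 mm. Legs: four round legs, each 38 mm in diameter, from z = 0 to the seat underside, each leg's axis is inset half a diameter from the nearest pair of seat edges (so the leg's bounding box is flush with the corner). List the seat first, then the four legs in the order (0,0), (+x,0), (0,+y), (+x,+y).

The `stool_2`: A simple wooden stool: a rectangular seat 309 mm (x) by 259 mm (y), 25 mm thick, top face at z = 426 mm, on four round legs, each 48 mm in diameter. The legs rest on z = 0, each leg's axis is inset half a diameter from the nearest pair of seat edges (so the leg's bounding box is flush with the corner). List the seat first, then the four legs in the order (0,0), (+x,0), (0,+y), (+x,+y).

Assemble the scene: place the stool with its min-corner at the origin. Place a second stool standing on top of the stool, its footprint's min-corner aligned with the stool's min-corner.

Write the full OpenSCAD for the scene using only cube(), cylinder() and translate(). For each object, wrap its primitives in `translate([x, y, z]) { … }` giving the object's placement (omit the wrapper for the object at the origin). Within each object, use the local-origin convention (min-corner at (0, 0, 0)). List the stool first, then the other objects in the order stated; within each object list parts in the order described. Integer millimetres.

translate([0, 0, 379]) cube([347, 299, 38]);
translate([19, 19, 0]) cylinder(h = 379, r = 19);
translate([328, 19, 0]) cylinder(h = 379, r = 19);
translate([19, 280, 0]) cylinder(h = 379, r = 19);
translate([328, 280, 0]) cylinder(h = 379, r = 19);
translate([0, 0, 417]) {
  translate([0, 0, 401]) cube([309, 259, 25]);
  translate([24, 24, 0]) cylinder(h = 401, r = 24);
  translate([285, 24, 0]) cylinder(h = 401, r = 24);
  translate([24, 235, 0]) cylinder(h = 401, r = 24);
  translate([285, 235, 0]) cylinder(h = 401, r = 24);
}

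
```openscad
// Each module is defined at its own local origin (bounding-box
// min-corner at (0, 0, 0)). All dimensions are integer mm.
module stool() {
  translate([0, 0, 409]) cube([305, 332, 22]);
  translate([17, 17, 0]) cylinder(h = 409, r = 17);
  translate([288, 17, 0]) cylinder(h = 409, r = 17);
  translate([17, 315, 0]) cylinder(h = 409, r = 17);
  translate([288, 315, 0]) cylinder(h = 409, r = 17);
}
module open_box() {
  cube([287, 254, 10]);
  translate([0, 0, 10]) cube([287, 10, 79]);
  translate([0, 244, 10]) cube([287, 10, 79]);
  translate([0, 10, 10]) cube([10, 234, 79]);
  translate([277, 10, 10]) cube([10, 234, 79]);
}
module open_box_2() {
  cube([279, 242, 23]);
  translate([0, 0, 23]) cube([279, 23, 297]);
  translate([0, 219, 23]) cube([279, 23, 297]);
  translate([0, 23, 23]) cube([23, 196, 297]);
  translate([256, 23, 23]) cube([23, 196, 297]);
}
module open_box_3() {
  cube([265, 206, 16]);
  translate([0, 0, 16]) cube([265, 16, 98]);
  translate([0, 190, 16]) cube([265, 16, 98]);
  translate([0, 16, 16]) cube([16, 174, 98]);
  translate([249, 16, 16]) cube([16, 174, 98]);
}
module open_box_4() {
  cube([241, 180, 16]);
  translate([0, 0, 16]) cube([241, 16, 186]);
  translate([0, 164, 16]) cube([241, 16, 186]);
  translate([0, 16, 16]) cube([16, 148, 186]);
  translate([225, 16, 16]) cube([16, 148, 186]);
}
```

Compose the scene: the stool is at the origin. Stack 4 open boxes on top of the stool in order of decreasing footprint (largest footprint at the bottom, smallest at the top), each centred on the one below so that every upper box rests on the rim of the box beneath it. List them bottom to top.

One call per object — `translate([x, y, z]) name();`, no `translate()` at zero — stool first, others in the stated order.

stool();
translate([9, 39, 431]) open_box();
translate([13, 45, 520]) open_box_2();
translate([20, 63, 840]) open_box_3();
translate([32, 76, 954]) open_box_4();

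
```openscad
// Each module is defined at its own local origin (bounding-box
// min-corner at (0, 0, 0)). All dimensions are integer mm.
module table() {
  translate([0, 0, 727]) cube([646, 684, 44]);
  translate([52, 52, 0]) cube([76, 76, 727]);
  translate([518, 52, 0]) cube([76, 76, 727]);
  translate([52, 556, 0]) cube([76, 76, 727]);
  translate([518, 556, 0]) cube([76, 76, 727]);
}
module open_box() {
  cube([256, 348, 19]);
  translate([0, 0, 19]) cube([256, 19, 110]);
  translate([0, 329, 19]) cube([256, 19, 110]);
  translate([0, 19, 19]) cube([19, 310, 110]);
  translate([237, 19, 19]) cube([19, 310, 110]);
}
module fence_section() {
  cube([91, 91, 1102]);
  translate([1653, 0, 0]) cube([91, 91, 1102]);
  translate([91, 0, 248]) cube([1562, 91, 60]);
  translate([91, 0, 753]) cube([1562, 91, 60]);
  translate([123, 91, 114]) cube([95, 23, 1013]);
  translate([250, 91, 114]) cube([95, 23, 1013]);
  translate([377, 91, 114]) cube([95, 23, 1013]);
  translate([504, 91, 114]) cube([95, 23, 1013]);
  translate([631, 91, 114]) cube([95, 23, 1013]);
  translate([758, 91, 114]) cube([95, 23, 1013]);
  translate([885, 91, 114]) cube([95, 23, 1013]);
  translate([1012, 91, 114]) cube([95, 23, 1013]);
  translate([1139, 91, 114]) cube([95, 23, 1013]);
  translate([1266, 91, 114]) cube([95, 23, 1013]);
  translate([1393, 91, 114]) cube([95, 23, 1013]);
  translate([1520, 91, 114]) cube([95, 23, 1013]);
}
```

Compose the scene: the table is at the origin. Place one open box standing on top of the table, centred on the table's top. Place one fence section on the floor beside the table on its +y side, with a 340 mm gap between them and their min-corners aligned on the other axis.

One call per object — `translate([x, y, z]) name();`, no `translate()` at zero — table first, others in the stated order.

table();
translate([195, 168, 771]) open_box();
translate([0, 1024, 0]) fence_section();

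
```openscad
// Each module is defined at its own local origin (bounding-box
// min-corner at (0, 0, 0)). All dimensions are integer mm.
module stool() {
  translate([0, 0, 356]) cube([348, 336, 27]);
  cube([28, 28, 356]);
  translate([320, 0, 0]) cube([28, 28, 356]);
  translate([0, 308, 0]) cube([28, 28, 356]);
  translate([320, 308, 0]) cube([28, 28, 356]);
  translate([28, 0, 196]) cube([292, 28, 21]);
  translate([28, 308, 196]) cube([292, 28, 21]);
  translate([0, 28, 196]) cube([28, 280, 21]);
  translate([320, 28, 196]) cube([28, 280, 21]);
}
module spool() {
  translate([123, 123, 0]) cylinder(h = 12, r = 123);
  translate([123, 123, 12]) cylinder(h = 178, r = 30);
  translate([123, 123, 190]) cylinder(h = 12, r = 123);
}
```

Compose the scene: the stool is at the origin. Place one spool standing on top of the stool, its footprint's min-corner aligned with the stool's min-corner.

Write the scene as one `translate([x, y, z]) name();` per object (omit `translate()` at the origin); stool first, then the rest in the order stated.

stool();
translate([0, 0, 383]) spool();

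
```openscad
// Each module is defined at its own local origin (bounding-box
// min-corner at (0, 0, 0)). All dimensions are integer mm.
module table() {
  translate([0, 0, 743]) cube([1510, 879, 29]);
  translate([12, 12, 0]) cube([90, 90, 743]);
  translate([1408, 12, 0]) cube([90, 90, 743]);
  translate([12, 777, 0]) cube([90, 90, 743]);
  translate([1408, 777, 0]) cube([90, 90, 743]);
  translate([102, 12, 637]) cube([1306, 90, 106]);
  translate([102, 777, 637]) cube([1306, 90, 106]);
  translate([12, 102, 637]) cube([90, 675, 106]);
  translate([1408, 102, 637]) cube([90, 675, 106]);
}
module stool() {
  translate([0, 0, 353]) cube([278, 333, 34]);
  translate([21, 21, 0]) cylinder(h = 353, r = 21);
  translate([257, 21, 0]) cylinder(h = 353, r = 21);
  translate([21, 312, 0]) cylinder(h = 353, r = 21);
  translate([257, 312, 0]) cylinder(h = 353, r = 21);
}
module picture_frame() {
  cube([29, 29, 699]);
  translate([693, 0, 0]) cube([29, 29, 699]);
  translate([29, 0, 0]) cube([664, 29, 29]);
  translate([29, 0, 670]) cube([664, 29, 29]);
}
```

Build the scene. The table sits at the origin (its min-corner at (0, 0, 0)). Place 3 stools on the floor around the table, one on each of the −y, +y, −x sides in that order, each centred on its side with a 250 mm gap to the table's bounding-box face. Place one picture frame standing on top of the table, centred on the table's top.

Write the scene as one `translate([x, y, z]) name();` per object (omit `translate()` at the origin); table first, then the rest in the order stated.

table();
translate([616, -583, 0]) stool();
translate([616, 1129, 0]) stool();
translate([-528, 273, 0]) stool();
translate([394, 425, 772]) picture_frame();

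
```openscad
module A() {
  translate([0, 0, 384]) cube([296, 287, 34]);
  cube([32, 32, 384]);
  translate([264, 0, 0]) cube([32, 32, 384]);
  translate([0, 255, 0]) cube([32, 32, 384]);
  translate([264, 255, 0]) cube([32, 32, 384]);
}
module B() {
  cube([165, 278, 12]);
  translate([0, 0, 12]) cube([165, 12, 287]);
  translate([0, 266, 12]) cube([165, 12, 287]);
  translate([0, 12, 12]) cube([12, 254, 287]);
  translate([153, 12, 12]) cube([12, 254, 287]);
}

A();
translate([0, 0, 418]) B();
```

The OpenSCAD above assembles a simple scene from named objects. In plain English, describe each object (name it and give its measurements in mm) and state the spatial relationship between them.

A is a four-legged stool. The seat is a 296×287×34 mm slab whose top surface is at z = 418 mm; four square legs, each 32×32 mm in cross-section, run from the floor (z = 0) to the underside of the seat, each flush with a corner of the seat.

B is an open storage box with external size 165×278×299 mm and wall thickness 12 mm (the base is also 12 mm thick). The base covers the whole footprint; the four walls stand on the base, with the y-facing walls full-width and the x-facing walls fitting between their inner faces.

The open box is on top of the stool.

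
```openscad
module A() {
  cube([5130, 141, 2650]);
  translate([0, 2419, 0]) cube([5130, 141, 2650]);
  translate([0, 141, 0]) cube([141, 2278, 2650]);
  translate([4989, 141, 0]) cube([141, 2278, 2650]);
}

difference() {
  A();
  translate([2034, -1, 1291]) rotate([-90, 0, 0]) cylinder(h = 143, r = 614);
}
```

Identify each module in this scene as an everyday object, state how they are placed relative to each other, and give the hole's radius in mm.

The subtracted cylinder has r = 614 mm.

A is a house frame. The house frame has a circular hole through its front wall. The hole's radius is 614 mm.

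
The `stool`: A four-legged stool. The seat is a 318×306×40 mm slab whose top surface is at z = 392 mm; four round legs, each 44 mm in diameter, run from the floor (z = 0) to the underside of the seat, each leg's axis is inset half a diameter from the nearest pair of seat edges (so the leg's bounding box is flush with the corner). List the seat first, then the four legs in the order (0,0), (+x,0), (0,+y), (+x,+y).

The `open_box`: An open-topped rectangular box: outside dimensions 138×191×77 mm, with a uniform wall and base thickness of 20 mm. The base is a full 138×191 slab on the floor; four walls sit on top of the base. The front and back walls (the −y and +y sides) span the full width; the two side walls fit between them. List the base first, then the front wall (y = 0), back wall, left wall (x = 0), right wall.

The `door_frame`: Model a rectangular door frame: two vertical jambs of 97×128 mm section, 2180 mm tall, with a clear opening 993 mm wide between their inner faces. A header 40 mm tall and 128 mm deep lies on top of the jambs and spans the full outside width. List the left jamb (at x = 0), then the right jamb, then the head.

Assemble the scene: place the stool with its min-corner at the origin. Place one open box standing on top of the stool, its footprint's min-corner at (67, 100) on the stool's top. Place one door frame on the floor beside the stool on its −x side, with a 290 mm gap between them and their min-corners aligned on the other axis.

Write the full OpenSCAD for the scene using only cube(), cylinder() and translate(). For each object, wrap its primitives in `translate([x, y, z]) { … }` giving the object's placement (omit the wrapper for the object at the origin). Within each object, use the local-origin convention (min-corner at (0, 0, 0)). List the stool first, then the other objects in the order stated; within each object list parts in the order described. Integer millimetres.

translate([0, 0, 352]) cube([318, 306, 40]);
translate([22, 22, 0]) cylinder(h = 352, r = 22);
translate([296, 22, 0]) cylinder(h = 352, r = 22);
translate([22, 284, 0]) cylinder(h = 352, r = 22);
translate([296, 284, 0]) cylinder(h = 352, r = 22);
translate([67, 100, 392]) {
  cube([138, 191, 20]);
  translate([0, 0, 20]) cube([138, 20, 57]);
  translate([0, 171, 20]) cube([138, 20, 57]);
  translate([0, 20, 20]) cube([20, 151, 57]);
  translate([118, 20, 20]) cube([20, 151, 57]);
}
translate([-1477, 0, 0]) {
  cube([97, 128, 2180]);
  translate([1090, 0, 0]) cube([97, 128, 2180]);
  translate([0, 0, 2180]) cube([1187, 128, 40]);
}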